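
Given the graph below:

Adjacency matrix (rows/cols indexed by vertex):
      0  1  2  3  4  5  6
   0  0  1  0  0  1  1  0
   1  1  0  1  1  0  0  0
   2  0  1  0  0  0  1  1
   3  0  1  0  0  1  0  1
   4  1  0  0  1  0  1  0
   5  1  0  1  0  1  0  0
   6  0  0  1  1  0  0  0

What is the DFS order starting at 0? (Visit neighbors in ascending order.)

DFS from vertex 0 (neighbors processed in ascending order):
Visit order: 0, 1, 2, 5, 4, 3, 6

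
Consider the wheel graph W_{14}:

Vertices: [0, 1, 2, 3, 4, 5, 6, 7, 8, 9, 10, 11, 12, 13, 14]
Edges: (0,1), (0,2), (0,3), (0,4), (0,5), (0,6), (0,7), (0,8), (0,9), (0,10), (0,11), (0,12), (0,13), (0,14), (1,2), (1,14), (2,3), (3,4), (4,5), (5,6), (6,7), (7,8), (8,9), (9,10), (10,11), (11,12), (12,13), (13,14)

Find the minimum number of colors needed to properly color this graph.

W_{14} = C_{14} plus a hub adjacent to every cycle vertex.
The outer cycle needs 2 colors (even cycle); the hub is adjacent to all of them so needs a fresh color.
Chromatic number = 2 + 1 = 3.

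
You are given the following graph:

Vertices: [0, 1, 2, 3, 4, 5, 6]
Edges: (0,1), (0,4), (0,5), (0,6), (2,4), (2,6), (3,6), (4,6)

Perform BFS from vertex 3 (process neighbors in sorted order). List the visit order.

BFS from vertex 3 (neighbors processed in ascending order):
Visit order: 3, 6, 0, 2, 4, 1, 5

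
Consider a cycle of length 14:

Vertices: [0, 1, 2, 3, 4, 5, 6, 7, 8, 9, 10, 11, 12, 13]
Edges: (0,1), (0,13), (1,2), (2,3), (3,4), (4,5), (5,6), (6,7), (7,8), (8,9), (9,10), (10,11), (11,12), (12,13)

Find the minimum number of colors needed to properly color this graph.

This is an even cycle (C_14). Even cycles are bipartite.
Chromatic number = 2.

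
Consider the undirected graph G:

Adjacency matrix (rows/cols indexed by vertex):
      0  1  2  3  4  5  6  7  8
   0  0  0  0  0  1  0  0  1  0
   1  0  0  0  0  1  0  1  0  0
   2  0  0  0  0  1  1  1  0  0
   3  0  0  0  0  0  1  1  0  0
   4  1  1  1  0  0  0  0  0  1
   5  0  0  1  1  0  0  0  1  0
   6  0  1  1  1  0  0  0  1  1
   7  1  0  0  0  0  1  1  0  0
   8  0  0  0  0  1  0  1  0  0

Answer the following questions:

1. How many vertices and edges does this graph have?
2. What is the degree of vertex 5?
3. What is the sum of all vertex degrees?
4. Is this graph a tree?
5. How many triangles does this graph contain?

Count: 9 vertices, 13 edges.
Vertex 5 has neighbors [2, 3, 7], degree = 3.
Handshaking lemma: 2 * 13 = 26.
A tree on 9 vertices has 8 edges. This graph has 13 edges (5 extra). Not a tree.
Number of triangles = 0.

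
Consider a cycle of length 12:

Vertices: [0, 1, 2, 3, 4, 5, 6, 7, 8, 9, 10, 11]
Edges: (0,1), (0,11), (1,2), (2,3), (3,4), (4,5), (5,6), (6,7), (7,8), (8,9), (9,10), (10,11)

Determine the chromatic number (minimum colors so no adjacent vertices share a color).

This is an even cycle (C_12). Even cycles are bipartite.
Chromatic number = 2.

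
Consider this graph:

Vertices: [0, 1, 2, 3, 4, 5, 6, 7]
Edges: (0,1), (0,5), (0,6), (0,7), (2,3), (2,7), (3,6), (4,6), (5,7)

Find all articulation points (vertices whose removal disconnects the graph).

An articulation point is a vertex whose removal disconnects the graph.
Articulation points: [0, 6]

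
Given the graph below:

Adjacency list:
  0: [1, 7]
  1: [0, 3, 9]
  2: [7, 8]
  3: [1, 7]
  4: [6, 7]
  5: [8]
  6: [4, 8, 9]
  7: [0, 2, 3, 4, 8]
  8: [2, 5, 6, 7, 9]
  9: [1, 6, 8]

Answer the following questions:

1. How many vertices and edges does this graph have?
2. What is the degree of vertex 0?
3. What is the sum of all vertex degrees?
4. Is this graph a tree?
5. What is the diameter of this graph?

Count: 10 vertices, 14 edges.
Vertex 0 has neighbors [1, 7], degree = 2.
Handshaking lemma: 2 * 14 = 28.
A tree on 10 vertices has 9 edges. This graph has 14 edges (5 extra). Not a tree.
Diameter (longest shortest path) = 3.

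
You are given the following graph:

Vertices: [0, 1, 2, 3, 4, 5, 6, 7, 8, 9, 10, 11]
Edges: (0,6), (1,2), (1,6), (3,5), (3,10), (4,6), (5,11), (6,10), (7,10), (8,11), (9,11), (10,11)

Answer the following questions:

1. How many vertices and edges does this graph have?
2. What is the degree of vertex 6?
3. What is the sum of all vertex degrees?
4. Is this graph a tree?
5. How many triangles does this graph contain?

Count: 12 vertices, 12 edges.
Vertex 6 has neighbors [0, 1, 4, 10], degree = 4.
Handshaking lemma: 2 * 12 = 24.
A tree on 12 vertices has 11 edges. This graph has 12 edges (1 extra). Not a tree.
Number of triangles = 0.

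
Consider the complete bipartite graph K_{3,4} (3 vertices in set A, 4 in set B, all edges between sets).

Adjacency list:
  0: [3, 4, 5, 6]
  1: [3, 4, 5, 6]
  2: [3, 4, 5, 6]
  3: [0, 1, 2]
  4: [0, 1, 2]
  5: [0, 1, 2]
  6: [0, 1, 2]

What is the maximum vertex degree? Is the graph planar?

Set-A vertices have degree 4; set-B vertices have degree 3. Maximum degree = max(3,4) = 4.
K_{3,4} contains K_{3,3} as a subgraph (since both sides have >= 3 vertices); by Kuratowski's theorem it is not planar.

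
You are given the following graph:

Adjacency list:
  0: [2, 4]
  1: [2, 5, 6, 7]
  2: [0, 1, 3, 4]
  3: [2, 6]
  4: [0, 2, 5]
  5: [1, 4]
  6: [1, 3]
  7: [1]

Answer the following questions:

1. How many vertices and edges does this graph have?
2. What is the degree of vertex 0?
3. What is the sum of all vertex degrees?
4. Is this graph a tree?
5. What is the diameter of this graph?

Count: 8 vertices, 10 edges.
Vertex 0 has neighbors [2, 4], degree = 2.
Handshaking lemma: 2 * 10 = 20.
A tree on 8 vertices has 7 edges. This graph has 10 edges (3 extra). Not a tree.
Diameter (longest shortest path) = 3.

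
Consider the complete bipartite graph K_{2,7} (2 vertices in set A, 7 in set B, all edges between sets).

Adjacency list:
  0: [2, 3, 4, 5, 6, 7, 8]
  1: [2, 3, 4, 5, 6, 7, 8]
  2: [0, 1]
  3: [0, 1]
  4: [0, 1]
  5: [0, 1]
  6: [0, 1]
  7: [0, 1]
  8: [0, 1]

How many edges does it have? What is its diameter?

K_{2,7} has 2 * 7 = 14 edges.
Any vertex reaches any opposite-side vertex in 1 step; same-side vertices reach in 2 steps via any opposite-side vertex.
Diameter = 2.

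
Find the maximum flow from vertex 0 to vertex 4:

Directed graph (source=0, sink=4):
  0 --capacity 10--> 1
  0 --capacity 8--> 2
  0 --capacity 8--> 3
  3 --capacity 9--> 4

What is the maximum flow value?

Computing max flow:
  Flow on (0->3): 8/8
  Flow on (3->4): 8/9
Maximum flow = 8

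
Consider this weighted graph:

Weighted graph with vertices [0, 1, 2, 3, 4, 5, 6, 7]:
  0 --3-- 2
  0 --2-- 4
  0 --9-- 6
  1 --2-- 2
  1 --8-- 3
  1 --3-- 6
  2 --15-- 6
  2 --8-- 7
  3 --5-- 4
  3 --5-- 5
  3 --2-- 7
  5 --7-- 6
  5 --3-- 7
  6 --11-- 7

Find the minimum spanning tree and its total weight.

Applying Kruskal's algorithm (sort edges by weight, add if no cycle):
  Add (0,4) w=2
  Add (1,2) w=2
  Add (3,7) w=2
  Add (0,2) w=3
  Add (1,6) w=3
  Add (5,7) w=3
  Add (3,4) w=5
  Skip (3,5) w=5 (creates cycle)
  Skip (5,6) w=7 (creates cycle)
  Skip (1,3) w=8 (creates cycle)
  Skip (2,7) w=8 (creates cycle)
  Skip (0,6) w=9 (creates cycle)
  Skip (6,7) w=11 (creates cycle)
  Skip (2,6) w=15 (creates cycle)
MST weight = 20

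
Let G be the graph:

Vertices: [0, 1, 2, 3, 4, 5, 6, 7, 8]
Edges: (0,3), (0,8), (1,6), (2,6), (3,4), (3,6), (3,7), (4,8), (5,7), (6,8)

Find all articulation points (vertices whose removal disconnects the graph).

An articulation point is a vertex whose removal disconnects the graph.
Articulation points: [3, 6, 7]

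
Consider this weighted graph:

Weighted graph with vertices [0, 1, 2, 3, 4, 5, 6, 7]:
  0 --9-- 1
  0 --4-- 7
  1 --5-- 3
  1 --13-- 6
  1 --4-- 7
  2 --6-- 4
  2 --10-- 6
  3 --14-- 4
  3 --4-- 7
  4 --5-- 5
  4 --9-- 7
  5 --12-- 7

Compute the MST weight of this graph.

Applying Kruskal's algorithm (sort edges by weight, add if no cycle):
  Add (0,7) w=4
  Add (1,7) w=4
  Add (3,7) w=4
  Skip (1,3) w=5 (creates cycle)
  Add (4,5) w=5
  Add (2,4) w=6
  Skip (0,1) w=9 (creates cycle)
  Add (4,7) w=9
  Add (2,6) w=10
  Skip (5,7) w=12 (creates cycle)
  Skip (1,6) w=13 (creates cycle)
  Skip (3,4) w=14 (creates cycle)
MST weight = 42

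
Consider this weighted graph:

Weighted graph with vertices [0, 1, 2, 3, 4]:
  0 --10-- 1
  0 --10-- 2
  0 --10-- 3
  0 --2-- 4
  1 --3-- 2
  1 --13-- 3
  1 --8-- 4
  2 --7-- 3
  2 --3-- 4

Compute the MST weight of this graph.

Applying Kruskal's algorithm (sort edges by weight, add if no cycle):
  Add (0,4) w=2
  Add (1,2) w=3
  Add (2,4) w=3
  Add (2,3) w=7
  Skip (1,4) w=8 (creates cycle)
  Skip (0,1) w=10 (creates cycle)
  Skip (0,3) w=10 (creates cycle)
  Skip (0,2) w=10 (creates cycle)
  Skip (1,3) w=13 (creates cycle)
MST weight = 15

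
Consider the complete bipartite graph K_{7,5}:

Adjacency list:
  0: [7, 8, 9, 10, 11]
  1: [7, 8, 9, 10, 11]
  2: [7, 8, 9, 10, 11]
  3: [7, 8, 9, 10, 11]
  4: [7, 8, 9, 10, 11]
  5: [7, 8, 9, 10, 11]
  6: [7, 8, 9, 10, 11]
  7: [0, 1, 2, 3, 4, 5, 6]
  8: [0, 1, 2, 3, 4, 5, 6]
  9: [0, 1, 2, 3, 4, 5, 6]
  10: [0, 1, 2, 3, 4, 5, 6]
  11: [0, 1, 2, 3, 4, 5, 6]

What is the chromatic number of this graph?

K_{7,5} is bipartite: vertices split into two independent sets of size 7 and 5.
Color one set 0, the other 1. No adjacent vertices share a color.
Chromatic number = 2.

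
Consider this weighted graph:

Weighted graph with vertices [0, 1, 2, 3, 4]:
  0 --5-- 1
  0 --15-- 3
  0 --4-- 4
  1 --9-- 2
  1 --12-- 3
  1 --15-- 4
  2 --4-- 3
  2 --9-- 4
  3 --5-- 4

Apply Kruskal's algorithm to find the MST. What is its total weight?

Applying Kruskal's algorithm (sort edges by weight, add if no cycle):
  Add (0,4) w=4
  Add (2,3) w=4
  Add (0,1) w=5
  Add (3,4) w=5
  Skip (1,2) w=9 (creates cycle)
  Skip (2,4) w=9 (creates cycle)
  Skip (1,3) w=12 (creates cycle)
  Skip (0,3) w=15 (creates cycle)
  Skip (1,4) w=15 (creates cycle)
MST weight = 18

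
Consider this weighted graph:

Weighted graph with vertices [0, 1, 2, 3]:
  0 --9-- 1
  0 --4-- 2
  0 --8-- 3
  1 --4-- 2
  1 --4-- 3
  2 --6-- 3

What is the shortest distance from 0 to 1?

Using Dijkstra's algorithm from vertex 0:
Shortest path: 0 -> 2 -> 1
Total weight: 4 + 4 = 8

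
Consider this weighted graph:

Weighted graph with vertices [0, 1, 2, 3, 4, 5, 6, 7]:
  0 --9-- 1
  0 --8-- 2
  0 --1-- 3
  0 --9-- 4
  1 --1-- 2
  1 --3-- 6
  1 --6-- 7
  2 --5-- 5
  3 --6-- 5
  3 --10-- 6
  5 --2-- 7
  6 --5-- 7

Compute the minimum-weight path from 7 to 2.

Using Dijkstra's algorithm from vertex 7:
Shortest path: 7 -> 5 -> 2
Total weight: 2 + 5 = 7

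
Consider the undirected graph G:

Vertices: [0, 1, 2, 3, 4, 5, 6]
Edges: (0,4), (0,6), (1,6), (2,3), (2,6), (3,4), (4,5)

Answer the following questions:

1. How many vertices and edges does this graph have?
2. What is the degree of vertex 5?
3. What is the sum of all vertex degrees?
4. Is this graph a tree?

Count: 7 vertices, 7 edges.
Vertex 5 has neighbors [4], degree = 1.
Handshaking lemma: 2 * 7 = 14.
A tree on 7 vertices has 6 edges. This graph has 7 edges (1 extra). Not a tree.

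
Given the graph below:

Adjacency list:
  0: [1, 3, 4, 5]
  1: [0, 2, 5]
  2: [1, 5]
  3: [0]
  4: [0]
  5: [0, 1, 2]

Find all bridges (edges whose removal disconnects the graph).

A bridge is an edge whose removal increases the number of connected components.
Bridges found: (0,3), (0,4)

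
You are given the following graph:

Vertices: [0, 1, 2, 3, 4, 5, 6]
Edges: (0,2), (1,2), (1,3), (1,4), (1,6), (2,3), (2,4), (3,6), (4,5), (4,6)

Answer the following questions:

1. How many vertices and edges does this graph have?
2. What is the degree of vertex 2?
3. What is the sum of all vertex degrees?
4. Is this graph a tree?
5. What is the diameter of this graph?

Count: 7 vertices, 10 edges.
Vertex 2 has neighbors [0, 1, 3, 4], degree = 4.
Handshaking lemma: 2 * 10 = 20.
A tree on 7 vertices has 6 edges. This graph has 10 edges (4 extra). Not a tree.
Diameter (longest shortest path) = 3.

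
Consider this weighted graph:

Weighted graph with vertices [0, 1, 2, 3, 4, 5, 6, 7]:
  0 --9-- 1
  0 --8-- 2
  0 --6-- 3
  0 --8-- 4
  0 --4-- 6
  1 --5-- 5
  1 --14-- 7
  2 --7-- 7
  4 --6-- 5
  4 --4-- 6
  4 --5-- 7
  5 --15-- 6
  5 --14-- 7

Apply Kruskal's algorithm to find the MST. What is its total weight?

Applying Kruskal's algorithm (sort edges by weight, add if no cycle):
  Add (0,6) w=4
  Add (4,6) w=4
  Add (1,5) w=5
  Add (4,7) w=5
  Add (0,3) w=6
  Add (4,5) w=6
  Add (2,7) w=7
  Skip (0,2) w=8 (creates cycle)
  Skip (0,4) w=8 (creates cycle)
  Skip (0,1) w=9 (creates cycle)
  Skip (1,7) w=14 (creates cycle)
  Skip (5,7) w=14 (creates cycle)
  Skip (5,6) w=15 (creates cycle)
MST weight = 37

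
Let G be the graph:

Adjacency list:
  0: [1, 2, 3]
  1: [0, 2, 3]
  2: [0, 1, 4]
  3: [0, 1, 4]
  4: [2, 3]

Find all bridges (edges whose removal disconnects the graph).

No bridges found. The graph is 2-edge-connected (no single edge removal disconnects it).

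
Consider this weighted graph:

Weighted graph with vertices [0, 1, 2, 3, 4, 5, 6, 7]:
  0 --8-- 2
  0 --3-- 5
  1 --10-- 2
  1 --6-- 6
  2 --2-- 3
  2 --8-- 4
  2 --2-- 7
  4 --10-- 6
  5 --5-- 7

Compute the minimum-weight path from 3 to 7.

Using Dijkstra's algorithm from vertex 3:
Shortest path: 3 -> 2 -> 7
Total weight: 2 + 2 = 4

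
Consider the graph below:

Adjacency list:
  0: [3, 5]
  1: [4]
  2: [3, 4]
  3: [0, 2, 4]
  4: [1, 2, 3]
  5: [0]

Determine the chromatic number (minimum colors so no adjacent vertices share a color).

The graph has a maximum clique of size 3 (lower bound on chromatic number).
A valid 3-coloring: {0: 1, 1: 0, 2: 2, 3: 0, 4: 1, 5: 0}.
Chromatic number = 3.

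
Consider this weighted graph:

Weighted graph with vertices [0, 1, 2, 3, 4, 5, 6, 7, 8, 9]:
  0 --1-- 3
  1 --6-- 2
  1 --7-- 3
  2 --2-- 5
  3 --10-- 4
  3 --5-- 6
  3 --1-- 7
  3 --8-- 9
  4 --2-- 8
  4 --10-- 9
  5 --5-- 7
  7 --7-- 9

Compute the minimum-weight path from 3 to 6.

Using Dijkstra's algorithm from vertex 3:
Shortest path: 3 -> 6
Total weight: 5 = 5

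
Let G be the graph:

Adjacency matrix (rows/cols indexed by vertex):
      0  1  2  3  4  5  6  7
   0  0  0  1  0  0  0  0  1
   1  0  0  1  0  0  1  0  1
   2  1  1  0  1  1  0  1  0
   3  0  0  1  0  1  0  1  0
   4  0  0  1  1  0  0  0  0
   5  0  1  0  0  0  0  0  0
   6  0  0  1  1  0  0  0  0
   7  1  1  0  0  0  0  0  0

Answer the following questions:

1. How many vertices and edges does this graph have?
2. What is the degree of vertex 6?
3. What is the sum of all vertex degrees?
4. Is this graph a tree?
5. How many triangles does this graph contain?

Count: 8 vertices, 10 edges.
Vertex 6 has neighbors [2, 3], degree = 2.
Handshaking lemma: 2 * 10 = 20.
A tree on 8 vertices has 7 edges. This graph has 10 edges (3 extra). Not a tree.
Number of triangles = 2.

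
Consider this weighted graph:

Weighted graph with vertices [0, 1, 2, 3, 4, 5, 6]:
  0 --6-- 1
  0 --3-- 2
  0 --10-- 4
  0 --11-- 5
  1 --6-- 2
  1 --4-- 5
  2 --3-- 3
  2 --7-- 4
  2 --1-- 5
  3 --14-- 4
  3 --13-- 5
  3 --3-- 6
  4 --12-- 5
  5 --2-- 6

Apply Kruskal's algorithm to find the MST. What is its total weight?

Applying Kruskal's algorithm (sort edges by weight, add if no cycle):
  Add (2,5) w=1
  Add (5,6) w=2
  Add (0,2) w=3
  Add (2,3) w=3
  Skip (3,6) w=3 (creates cycle)
  Add (1,5) w=4
  Skip (0,1) w=6 (creates cycle)
  Skip (1,2) w=6 (creates cycle)
  Add (2,4) w=7
  Skip (0,4) w=10 (creates cycle)
  Skip (0,5) w=11 (creates cycle)
  Skip (4,5) w=12 (creates cycle)
  Skip (3,5) w=13 (creates cycle)
  Skip (3,4) w=14 (creates cycle)
MST weight = 20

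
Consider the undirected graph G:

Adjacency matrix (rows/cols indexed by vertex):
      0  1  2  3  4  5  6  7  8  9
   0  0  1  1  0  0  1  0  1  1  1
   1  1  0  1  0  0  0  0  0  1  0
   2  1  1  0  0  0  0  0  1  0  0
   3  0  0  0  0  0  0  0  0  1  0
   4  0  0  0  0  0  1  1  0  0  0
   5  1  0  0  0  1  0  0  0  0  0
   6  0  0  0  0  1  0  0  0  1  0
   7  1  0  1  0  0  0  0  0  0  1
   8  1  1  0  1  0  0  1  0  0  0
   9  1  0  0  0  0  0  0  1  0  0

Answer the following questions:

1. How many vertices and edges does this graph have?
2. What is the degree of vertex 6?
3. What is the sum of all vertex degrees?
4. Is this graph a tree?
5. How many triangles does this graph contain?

Count: 10 vertices, 14 edges.
Vertex 6 has neighbors [4, 8], degree = 2.
Handshaking lemma: 2 * 14 = 28.
A tree on 10 vertices has 9 edges. This graph has 14 edges (5 extra). Not a tree.
Number of triangles = 4.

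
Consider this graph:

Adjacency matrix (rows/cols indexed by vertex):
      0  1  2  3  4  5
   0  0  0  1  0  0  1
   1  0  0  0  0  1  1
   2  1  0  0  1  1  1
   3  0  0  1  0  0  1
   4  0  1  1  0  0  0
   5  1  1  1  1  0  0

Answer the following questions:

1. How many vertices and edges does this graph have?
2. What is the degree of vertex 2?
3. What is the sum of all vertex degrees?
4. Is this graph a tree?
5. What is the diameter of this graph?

Count: 6 vertices, 8 edges.
Vertex 2 has neighbors [0, 3, 4, 5], degree = 4.
Handshaking lemma: 2 * 8 = 16.
A tree on 6 vertices has 5 edges. This graph has 8 edges (3 extra). Not a tree.
Diameter (longest shortest path) = 2.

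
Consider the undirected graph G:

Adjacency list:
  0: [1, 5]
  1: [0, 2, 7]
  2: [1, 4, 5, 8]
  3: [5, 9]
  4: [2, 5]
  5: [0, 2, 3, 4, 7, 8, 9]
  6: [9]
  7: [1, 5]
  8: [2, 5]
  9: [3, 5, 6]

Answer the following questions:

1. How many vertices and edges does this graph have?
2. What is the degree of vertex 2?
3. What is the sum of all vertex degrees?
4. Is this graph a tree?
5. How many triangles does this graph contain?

Count: 10 vertices, 14 edges.
Vertex 2 has neighbors [1, 4, 5, 8], degree = 4.
Handshaking lemma: 2 * 14 = 28.
A tree on 10 vertices has 9 edges. This graph has 14 edges (5 extra). Not a tree.
Number of triangles = 3.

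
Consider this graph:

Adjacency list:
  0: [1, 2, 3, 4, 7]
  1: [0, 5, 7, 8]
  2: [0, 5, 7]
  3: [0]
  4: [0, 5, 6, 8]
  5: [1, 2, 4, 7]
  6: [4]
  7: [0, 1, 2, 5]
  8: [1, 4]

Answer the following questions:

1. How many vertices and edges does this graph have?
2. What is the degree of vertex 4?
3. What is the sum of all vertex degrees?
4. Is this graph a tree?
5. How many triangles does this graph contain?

Count: 9 vertices, 14 edges.
Vertex 4 has neighbors [0, 5, 6, 8], degree = 4.
Handshaking lemma: 2 * 14 = 28.
A tree on 9 vertices has 8 edges. This graph has 14 edges (6 extra). Not a tree.
Number of triangles = 4.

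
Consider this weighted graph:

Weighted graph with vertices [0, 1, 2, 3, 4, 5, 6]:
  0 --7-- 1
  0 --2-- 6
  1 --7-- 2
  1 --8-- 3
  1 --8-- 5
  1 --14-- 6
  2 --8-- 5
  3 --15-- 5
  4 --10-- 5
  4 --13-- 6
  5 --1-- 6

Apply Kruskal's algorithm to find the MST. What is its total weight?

Applying Kruskal's algorithm (sort edges by weight, add if no cycle):
  Add (5,6) w=1
  Add (0,6) w=2
  Add (0,1) w=7
  Add (1,2) w=7
  Add (1,3) w=8
  Skip (1,5) w=8 (creates cycle)
  Skip (2,5) w=8 (creates cycle)
  Add (4,5) w=10
  Skip (4,6) w=13 (creates cycle)
  Skip (1,6) w=14 (creates cycle)
  Skip (3,5) w=15 (creates cycle)
MST weight = 35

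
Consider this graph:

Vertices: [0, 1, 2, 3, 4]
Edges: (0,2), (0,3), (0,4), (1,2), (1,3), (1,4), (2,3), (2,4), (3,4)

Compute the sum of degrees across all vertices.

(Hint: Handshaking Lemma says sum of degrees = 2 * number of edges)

Count edges: 9 edges.
By Handshaking Lemma: sum of degrees = 2 * 9 = 18.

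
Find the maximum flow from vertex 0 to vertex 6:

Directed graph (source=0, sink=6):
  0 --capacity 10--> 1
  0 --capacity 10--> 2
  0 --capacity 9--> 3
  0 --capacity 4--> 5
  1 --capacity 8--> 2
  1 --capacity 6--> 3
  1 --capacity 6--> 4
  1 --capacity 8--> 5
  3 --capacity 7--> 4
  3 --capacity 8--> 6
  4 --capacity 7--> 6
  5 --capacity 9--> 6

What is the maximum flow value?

Computing max flow:
  Flow on (0->1): 10/10
  Flow on (0->3): 9/9
  Flow on (0->5): 4/4
  Flow on (1->3): 6/6
  Flow on (1->5): 4/8
  Flow on (3->4): 7/7
  Flow on (3->6): 8/8
  Flow on (4->6): 7/7
  Flow on (5->6): 8/9
Maximum flow = 23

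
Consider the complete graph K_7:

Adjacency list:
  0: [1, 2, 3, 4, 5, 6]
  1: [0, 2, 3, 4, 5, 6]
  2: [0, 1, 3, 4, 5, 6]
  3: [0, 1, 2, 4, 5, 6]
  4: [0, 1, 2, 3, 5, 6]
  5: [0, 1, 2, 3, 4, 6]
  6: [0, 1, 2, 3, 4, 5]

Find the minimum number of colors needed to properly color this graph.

In K_7, every vertex is adjacent to every other vertex.
Each vertex needs a unique color.
Chromatic number = 7.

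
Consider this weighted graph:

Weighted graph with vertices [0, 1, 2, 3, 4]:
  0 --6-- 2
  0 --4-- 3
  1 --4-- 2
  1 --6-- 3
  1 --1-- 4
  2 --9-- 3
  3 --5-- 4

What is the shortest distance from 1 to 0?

Using Dijkstra's algorithm from vertex 1:
Shortest path: 1 -> 3 -> 0
Total weight: 6 + 4 = 10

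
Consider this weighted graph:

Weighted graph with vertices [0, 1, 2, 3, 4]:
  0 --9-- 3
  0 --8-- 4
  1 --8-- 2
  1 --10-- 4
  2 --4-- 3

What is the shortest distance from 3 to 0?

Using Dijkstra's algorithm from vertex 3:
Shortest path: 3 -> 0
Total weight: 9 = 9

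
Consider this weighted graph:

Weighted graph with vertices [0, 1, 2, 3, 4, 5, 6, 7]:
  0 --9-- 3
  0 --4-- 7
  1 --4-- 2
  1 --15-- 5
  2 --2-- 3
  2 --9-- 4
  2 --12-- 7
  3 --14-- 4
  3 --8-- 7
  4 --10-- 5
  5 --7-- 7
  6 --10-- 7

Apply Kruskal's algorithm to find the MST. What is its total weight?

Applying Kruskal's algorithm (sort edges by weight, add if no cycle):
  Add (2,3) w=2
  Add (0,7) w=4
  Add (1,2) w=4
  Add (5,7) w=7
  Add (3,7) w=8
  Skip (0,3) w=9 (creates cycle)
  Add (2,4) w=9
  Skip (4,5) w=10 (creates cycle)
  Add (6,7) w=10
  Skip (2,7) w=12 (creates cycle)
  Skip (3,4) w=14 (creates cycle)
  Skip (1,5) w=15 (creates cycle)
MST weight = 44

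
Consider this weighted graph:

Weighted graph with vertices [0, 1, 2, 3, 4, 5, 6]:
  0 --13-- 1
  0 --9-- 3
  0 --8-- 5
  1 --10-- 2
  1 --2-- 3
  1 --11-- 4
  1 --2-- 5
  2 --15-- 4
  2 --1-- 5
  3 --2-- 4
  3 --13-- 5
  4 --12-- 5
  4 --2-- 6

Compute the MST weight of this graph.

Applying Kruskal's algorithm (sort edges by weight, add if no cycle):
  Add (2,5) w=1
  Add (1,5) w=2
  Add (1,3) w=2
  Add (3,4) w=2
  Add (4,6) w=2
  Add (0,5) w=8
  Skip (0,3) w=9 (creates cycle)
  Skip (1,2) w=10 (creates cycle)
  Skip (1,4) w=11 (creates cycle)
  Skip (4,5) w=12 (creates cycle)
  Skip (0,1) w=13 (creates cycle)
  Skip (3,5) w=13 (creates cycle)
  Skip (2,4) w=15 (creates cycle)
MST weight = 17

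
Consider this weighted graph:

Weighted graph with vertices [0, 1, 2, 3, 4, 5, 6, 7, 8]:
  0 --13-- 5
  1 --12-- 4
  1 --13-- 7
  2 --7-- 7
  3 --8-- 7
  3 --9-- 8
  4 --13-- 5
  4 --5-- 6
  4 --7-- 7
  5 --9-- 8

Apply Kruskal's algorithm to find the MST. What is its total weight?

Applying Kruskal's algorithm (sort edges by weight, add if no cycle):
  Add (4,6) w=5
  Add (2,7) w=7
  Add (4,7) w=7
  Add (3,7) w=8
  Add (3,8) w=9
  Add (5,8) w=9
  Add (1,4) w=12
  Add (0,5) w=13
  Skip (1,7) w=13 (creates cycle)
  Skip (4,5) w=13 (creates cycle)
MST weight = 70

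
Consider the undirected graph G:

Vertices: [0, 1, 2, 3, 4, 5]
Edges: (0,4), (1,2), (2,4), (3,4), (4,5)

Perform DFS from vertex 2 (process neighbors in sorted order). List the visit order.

DFS from vertex 2 (neighbors processed in ascending order):
Visit order: 2, 1, 4, 0, 3, 5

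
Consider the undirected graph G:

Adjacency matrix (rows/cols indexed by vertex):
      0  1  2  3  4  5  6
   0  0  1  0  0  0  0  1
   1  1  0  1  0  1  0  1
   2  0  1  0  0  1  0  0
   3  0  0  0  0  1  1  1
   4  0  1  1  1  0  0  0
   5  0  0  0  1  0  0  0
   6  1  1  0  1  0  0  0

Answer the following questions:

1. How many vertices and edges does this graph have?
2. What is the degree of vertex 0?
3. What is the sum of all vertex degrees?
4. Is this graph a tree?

Count: 7 vertices, 9 edges.
Vertex 0 has neighbors [1, 6], degree = 2.
Handshaking lemma: 2 * 9 = 18.
A tree on 7 vertices has 6 edges. This graph has 9 edges (3 extra). Not a tree.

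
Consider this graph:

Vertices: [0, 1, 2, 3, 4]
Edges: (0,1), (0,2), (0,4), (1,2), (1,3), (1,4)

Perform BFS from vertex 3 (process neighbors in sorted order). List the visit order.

BFS from vertex 3 (neighbors processed in ascending order):
Visit order: 3, 1, 0, 2, 4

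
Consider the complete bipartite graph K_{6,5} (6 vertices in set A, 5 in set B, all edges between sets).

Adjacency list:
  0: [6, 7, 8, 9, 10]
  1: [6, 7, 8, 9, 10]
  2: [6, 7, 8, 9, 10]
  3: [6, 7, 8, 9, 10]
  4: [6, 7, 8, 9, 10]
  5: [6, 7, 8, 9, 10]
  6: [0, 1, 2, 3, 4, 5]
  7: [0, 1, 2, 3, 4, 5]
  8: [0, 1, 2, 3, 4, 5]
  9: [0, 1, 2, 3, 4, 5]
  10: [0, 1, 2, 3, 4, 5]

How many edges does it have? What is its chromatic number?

K_{6,5} has 6 * 5 = 30 edges.
Bipartite graphs have chromatic number 2 (color each partition differently).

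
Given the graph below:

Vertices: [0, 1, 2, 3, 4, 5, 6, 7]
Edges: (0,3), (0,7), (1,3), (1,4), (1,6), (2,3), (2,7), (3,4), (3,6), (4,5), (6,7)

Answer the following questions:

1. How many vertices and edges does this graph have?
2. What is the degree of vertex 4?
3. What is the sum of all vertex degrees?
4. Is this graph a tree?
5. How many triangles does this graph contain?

Count: 8 vertices, 11 edges.
Vertex 4 has neighbors [1, 3, 5], degree = 3.
Handshaking lemma: 2 * 11 = 22.
A tree on 8 vertices has 7 edges. This graph has 11 edges (4 extra). Not a tree.
Number of triangles = 2.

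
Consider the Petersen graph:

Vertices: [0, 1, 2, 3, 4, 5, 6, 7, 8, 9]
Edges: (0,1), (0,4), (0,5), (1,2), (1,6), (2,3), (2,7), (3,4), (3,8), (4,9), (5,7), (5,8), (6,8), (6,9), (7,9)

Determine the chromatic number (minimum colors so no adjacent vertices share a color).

The Petersen graph contains odd cycles (e.g. the outer 5-cycle), so chi >= 3.
A proper 3-coloring exists (it is a well-known 3-chromatic graph).
Chromatic number = 3.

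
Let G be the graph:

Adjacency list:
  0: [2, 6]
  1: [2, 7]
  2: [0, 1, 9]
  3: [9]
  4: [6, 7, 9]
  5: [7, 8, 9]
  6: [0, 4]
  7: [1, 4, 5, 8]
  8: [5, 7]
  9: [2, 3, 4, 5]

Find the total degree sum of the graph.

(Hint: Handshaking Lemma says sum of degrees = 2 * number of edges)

Count edges: 13 edges.
By Handshaking Lemma: sum of degrees = 2 * 13 = 26.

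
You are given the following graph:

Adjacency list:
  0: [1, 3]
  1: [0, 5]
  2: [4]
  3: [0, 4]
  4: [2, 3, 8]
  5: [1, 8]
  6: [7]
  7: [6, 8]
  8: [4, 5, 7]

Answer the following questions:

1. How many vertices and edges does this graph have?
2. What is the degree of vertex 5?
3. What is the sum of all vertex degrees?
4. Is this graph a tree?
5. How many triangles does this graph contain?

Count: 9 vertices, 9 edges.
Vertex 5 has neighbors [1, 8], degree = 2.
Handshaking lemma: 2 * 9 = 18.
A tree on 9 vertices has 8 edges. This graph has 9 edges (1 extra). Not a tree.
Number of triangles = 0.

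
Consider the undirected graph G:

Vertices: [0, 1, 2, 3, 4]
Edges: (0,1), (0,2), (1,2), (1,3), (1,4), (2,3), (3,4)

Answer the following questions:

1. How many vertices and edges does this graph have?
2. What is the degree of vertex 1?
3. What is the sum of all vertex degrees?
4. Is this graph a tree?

Count: 5 vertices, 7 edges.
Vertex 1 has neighbors [0, 2, 3, 4], degree = 4.
Handshaking lemma: 2 * 7 = 14.
A tree on 5 vertices has 4 edges. This graph has 7 edges (3 extra). Not a tree.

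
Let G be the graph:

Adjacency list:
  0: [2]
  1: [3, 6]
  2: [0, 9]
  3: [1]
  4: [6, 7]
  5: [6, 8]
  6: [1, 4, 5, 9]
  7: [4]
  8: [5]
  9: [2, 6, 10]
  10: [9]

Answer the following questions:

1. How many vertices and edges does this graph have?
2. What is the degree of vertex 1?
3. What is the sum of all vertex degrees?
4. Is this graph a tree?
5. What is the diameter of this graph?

Count: 11 vertices, 10 edges.
Vertex 1 has neighbors [3, 6], degree = 2.
Handshaking lemma: 2 * 10 = 20.
A graph is a tree iff it is connected and has exactly n-1 edges. This graph is connected (all 11 vertices in one component) and has 11-1 = 10 edges. It is a tree.
Diameter (longest shortest path) = 5.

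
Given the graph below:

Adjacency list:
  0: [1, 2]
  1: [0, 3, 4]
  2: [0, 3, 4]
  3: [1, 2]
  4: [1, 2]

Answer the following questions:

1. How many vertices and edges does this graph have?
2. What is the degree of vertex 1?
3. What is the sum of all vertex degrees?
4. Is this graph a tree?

Count: 5 vertices, 6 edges.
Vertex 1 has neighbors [0, 3, 4], degree = 3.
Handshaking lemma: 2 * 6 = 12.
A tree on 5 vertices has 4 edges. This graph has 6 edges (2 extra). Not a tree.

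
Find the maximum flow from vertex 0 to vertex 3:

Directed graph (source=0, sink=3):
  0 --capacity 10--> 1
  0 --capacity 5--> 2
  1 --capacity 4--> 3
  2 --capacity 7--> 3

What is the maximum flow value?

Computing max flow:
  Flow on (0->1): 4/10
  Flow on (0->2): 5/5
  Flow on (1->3): 4/4
  Flow on (2->3): 5/7
Maximum flow = 9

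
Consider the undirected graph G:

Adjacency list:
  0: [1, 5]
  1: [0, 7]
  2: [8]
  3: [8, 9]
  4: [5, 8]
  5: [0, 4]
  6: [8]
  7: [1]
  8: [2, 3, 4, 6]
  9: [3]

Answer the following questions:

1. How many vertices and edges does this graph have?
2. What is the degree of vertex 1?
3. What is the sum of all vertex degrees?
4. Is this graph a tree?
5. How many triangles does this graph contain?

Count: 10 vertices, 9 edges.
Vertex 1 has neighbors [0, 7], degree = 2.
Handshaking lemma: 2 * 9 = 18.
A graph is a tree iff it is connected and has exactly n-1 edges. This graph is connected (all 10 vertices in one component) and has 10-1 = 9 edges. It is a tree.
Number of triangles = 0.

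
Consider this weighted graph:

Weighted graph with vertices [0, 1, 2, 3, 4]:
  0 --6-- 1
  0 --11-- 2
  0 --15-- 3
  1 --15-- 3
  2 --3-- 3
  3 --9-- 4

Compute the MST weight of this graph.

Applying Kruskal's algorithm (sort edges by weight, add if no cycle):
  Add (2,3) w=3
  Add (0,1) w=6
  Add (3,4) w=9
  Add (0,2) w=11
  Skip (0,3) w=15 (creates cycle)
  Skip (1,3) w=15 (creates cycle)
MST weight = 29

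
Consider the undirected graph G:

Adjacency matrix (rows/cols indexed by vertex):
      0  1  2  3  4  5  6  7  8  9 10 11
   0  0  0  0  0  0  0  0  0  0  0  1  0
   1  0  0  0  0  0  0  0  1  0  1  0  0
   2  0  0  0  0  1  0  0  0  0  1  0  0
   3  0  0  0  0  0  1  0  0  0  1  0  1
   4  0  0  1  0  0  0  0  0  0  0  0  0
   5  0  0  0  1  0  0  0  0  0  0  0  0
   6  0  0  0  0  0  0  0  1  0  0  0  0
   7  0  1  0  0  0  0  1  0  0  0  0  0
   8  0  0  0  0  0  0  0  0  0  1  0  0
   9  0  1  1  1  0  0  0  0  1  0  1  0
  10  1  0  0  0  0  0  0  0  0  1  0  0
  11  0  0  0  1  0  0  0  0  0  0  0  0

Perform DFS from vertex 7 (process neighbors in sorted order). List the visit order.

DFS from vertex 7 (neighbors processed in ascending order):
Visit order: 7, 1, 9, 2, 4, 3, 5, 11, 8, 10, 0, 6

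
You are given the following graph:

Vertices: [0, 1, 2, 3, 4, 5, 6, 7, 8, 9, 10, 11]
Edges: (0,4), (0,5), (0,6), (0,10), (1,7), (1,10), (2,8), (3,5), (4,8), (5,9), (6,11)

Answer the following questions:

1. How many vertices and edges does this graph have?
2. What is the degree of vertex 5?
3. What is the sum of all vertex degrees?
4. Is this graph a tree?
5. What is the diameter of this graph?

Count: 12 vertices, 11 edges.
Vertex 5 has neighbors [0, 3, 9], degree = 3.
Handshaking lemma: 2 * 11 = 22.
A graph is a tree iff it is connected and has exactly n-1 edges. This graph is connected (all 12 vertices in one component) and has 12-1 = 11 edges. It is a tree.
Diameter (longest shortest path) = 6.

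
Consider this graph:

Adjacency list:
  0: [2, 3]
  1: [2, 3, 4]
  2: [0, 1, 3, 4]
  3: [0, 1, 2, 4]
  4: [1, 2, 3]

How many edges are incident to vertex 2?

Vertex 2 has neighbors [0, 1, 3, 4], so deg(2) = 4.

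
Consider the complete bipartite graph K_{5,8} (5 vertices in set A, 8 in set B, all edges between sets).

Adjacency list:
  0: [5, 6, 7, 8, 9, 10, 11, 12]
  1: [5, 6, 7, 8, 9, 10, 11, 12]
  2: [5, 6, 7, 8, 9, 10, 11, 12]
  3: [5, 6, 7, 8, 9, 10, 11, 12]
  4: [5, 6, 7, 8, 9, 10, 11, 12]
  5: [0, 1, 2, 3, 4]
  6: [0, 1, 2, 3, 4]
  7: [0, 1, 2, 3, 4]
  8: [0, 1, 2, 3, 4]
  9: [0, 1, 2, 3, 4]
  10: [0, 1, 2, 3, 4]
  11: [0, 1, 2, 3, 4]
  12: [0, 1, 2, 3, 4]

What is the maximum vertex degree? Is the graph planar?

Set-A vertices have degree 8; set-B vertices have degree 5. Maximum degree = max(5,8) = 8.
K_{5,8} contains K_{3,3} as a subgraph (since both sides have >= 3 vertices); by Kuratowski's theorem it is not planar.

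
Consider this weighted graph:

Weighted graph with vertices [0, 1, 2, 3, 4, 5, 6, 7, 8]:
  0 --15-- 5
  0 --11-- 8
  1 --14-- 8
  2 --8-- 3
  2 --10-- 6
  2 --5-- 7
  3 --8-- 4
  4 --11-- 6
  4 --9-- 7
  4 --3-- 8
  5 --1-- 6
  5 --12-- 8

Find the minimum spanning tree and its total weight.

Applying Kruskal's algorithm (sort edges by weight, add if no cycle):
  Add (5,6) w=1
  Add (4,8) w=3
  Add (2,7) w=5
  Add (2,3) w=8
  Add (3,4) w=8
  Skip (4,7) w=9 (creates cycle)
  Add (2,6) w=10
  Add (0,8) w=11
  Skip (4,6) w=11 (creates cycle)
  Skip (5,8) w=12 (creates cycle)
  Add (1,8) w=14
  Skip (0,5) w=15 (creates cycle)
MST weight = 60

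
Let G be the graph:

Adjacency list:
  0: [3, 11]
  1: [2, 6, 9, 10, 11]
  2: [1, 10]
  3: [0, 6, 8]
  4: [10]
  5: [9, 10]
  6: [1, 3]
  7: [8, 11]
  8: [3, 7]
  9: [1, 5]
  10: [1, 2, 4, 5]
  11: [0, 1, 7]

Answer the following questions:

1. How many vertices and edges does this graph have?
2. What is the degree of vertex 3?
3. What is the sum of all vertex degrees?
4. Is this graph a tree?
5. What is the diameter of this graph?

Count: 12 vertices, 15 edges.
Vertex 3 has neighbors [0, 6, 8], degree = 3.
Handshaking lemma: 2 * 15 = 30.
A tree on 12 vertices has 11 edges. This graph has 15 edges (4 extra). Not a tree.
Diameter (longest shortest path) = 5.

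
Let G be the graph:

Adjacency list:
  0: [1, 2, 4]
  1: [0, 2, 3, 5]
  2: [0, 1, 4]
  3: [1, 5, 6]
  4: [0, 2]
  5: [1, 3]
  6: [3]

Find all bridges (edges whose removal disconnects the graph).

A bridge is an edge whose removal increases the number of connected components.
Bridges found: (3,6)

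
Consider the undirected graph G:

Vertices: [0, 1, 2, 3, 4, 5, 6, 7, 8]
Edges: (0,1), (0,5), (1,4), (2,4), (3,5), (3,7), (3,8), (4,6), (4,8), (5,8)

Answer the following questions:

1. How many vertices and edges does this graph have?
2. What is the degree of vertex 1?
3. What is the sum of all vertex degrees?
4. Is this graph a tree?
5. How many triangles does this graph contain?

Count: 9 vertices, 10 edges.
Vertex 1 has neighbors [0, 4], degree = 2.
Handshaking lemma: 2 * 10 = 20.
A tree on 9 vertices has 8 edges. This graph has 10 edges (2 extra). Not a tree.
Number of triangles = 1.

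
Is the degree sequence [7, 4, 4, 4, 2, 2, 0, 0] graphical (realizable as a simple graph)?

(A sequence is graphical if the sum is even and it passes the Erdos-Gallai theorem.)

Sum of degrees = 23. Sum is odd, so the sequence is NOT graphical.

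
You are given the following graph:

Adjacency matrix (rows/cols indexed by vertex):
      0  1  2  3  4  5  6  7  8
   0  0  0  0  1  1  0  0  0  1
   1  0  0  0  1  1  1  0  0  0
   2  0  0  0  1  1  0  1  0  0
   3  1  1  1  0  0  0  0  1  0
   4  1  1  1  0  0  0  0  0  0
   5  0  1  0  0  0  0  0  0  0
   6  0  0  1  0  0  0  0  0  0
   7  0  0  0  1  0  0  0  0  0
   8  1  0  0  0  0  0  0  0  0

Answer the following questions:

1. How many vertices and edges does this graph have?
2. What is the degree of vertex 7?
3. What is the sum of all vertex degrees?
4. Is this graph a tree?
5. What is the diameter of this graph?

Count: 9 vertices, 10 edges.
Vertex 7 has neighbors [3], degree = 1.
Handshaking lemma: 2 * 10 = 20.
A tree on 9 vertices has 8 edges. This graph has 10 edges (2 extra). Not a tree.
Diameter (longest shortest path) = 4.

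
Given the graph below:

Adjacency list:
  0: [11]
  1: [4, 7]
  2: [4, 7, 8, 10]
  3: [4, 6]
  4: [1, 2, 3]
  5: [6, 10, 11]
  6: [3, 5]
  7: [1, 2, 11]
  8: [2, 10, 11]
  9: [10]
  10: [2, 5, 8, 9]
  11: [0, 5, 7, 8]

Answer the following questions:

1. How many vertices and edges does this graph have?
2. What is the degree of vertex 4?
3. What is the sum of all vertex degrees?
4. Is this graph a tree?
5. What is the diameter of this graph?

Count: 12 vertices, 16 edges.
Vertex 4 has neighbors [1, 2, 3], degree = 3.
Handshaking lemma: 2 * 16 = 32.
A tree on 12 vertices has 11 edges. This graph has 16 edges (5 extra). Not a tree.
Diameter (longest shortest path) = 4.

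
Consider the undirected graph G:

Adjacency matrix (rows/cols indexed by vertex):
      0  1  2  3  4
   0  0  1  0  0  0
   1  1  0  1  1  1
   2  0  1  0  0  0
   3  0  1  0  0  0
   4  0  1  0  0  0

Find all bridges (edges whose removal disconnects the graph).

A bridge is an edge whose removal increases the number of connected components.
Bridges found: (0,1), (1,2), (1,3), (1,4)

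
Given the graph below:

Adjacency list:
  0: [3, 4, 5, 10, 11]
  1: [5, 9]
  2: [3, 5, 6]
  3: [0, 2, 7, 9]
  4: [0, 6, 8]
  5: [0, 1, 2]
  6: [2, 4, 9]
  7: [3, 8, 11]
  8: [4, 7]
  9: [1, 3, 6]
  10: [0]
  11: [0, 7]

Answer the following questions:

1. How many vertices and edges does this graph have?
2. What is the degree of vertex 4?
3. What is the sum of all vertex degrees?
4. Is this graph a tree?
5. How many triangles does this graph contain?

Count: 12 vertices, 17 edges.
Vertex 4 has neighbors [0, 6, 8], degree = 3.
Handshaking lemma: 2 * 17 = 34.
A tree on 12 vertices has 11 edges. This graph has 17 edges (6 extra). Not a tree.
Number of triangles = 0.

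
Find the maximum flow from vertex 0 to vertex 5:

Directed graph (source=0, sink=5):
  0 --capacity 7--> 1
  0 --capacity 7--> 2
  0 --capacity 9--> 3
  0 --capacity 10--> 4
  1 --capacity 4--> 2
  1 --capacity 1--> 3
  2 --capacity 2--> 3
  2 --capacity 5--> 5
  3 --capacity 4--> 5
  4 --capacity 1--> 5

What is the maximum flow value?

Computing max flow:
  Flow on (0->1): 5/7
  Flow on (0->2): 3/7
  Flow on (0->3): 1/9
  Flow on (0->4): 1/10
  Flow on (1->2): 4/4
  Flow on (1->3): 1/1
  Flow on (2->3): 2/2
  Flow on (2->5): 5/5
  Flow on (3->5): 4/4
  Flow on (4->5): 1/1
Maximum flow = 10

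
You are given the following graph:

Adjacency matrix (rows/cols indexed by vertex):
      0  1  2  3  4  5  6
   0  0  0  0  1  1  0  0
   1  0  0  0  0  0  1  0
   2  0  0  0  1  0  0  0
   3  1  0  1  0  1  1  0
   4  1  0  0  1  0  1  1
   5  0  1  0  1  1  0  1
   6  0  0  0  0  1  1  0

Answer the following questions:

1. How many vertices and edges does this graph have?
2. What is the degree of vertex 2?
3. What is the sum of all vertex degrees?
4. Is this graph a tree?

Count: 7 vertices, 9 edges.
Vertex 2 has neighbors [3], degree = 1.
Handshaking lemma: 2 * 9 = 18.
A tree on 7 vertices has 6 edges. This graph has 9 edges (3 extra). Not a tree.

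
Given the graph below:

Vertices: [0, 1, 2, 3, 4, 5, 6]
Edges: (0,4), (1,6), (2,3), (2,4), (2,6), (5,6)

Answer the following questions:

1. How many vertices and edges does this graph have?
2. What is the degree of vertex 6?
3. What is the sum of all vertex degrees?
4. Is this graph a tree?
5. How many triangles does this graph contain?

Count: 7 vertices, 6 edges.
Vertex 6 has neighbors [1, 2, 5], degree = 3.
Handshaking lemma: 2 * 6 = 12.
A graph is a tree iff it is connected and has exactly n-1 edges. This graph is connected (all 7 vertices in one component) and has 7-1 = 6 edges. It is a tree.
Number of triangles = 0.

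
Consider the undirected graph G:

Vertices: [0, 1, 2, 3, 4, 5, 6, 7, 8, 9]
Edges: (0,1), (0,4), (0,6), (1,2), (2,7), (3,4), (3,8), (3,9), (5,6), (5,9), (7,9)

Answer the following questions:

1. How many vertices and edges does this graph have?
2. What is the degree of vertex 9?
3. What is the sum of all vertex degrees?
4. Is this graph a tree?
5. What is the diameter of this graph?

Count: 10 vertices, 11 edges.
Vertex 9 has neighbors [3, 5, 7], degree = 3.
Handshaking lemma: 2 * 11 = 22.
A tree on 10 vertices has 9 edges. This graph has 11 edges (2 extra). Not a tree.
Diameter (longest shortest path) = 4.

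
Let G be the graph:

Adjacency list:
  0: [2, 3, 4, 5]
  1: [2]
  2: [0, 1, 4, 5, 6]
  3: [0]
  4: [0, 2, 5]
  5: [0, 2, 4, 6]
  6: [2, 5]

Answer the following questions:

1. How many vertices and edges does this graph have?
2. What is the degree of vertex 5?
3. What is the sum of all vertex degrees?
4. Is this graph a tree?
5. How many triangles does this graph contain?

Count: 7 vertices, 10 edges.
Vertex 5 has neighbors [0, 2, 4, 6], degree = 4.
Handshaking lemma: 2 * 10 = 20.
A tree on 7 vertices has 6 edges. This graph has 10 edges (4 extra). Not a tree.
Number of triangles = 5.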